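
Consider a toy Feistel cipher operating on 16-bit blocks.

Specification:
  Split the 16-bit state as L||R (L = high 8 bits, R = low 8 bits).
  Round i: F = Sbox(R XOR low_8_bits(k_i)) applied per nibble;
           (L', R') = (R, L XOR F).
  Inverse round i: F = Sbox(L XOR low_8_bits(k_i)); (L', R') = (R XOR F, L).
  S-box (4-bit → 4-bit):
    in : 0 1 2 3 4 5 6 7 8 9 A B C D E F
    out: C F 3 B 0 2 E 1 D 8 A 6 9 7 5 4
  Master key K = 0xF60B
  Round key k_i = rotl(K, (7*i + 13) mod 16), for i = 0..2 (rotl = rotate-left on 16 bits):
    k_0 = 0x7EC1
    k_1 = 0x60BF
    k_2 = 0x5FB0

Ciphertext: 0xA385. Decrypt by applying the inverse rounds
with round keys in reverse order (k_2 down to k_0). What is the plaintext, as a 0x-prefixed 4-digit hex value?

s_0 = ciphertext = 0xA385
s_1 = InvRound(s_0, k_2) = 0x7EA3
s_2 = InvRound(s_1, k_1) = 0x3C7E
s_3 = InvRound(s_2, k_0) = 0x393C

0x393C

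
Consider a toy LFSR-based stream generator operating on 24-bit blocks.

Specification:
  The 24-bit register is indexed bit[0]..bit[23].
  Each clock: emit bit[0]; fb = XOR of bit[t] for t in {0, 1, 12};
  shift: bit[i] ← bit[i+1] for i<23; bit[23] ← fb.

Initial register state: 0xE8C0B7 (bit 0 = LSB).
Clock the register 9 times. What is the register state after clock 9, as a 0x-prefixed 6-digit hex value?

reg_0 = 0xE8C0B7
clock 1: out=1, reg = 0x74605B
clock 2: out=1, reg = 0x3A302D
clock 3: out=1, reg = 0x1D1816
clock 4: out=0, reg = 0x0E8C0B
clock 5: out=1, reg = 0x074605
clock 6: out=1, reg = 0x83A302
clock 7: out=0, reg = 0xC1D181
clock 8: out=1, reg = 0x60E8C0
clock 9: out=0, reg = 0x307460

0x307460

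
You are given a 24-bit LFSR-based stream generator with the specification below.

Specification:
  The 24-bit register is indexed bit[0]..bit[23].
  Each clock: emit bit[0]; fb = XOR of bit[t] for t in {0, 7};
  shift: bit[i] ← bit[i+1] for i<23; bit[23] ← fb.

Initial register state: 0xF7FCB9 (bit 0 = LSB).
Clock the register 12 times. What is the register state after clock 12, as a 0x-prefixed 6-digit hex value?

0x340F7F

reg_0 = 0xF7FCB9
clock 1: out=1, reg = 0x7BFE5C
clock 2: out=0, reg = 0x3DFF2E
clock 3: out=0, reg = 0x1EFF97
clock 4: out=1, reg = 0x0F7FCB
clock 5: out=1, reg = 0x07BFE5
clock 6: out=1, reg = 0x03DFF2
clock 7: out=0, reg = 0x81EFF9
clock 8: out=1, reg = 0x40F7FC
clock 9: out=0, reg = 0xA07BFE
clock 10: out=0, reg = 0xD03DFF
clock 11: out=1, reg = 0x681EFF
clock 12: out=1, reg = 0x340F7F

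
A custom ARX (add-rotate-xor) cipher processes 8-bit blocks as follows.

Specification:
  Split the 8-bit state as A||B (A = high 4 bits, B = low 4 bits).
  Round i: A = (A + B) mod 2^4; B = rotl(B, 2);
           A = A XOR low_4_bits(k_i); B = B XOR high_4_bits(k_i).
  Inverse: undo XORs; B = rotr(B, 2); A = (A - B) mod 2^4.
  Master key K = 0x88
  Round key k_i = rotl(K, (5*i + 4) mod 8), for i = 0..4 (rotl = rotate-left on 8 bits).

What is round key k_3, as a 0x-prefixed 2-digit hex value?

K = 0x88
k_0 = rotl(K, (5*0+4) mod 8) = rotl(K, 4) = 0x88
k_1 = rotl(K, (5*1+4) mod 8) = rotl(K, 1) = 0x11
k_2 = rotl(K, (5*2+4) mod 8) = rotl(K, 6) = 0x22
k_3 = rotl(K, (5*3+4) mod 8) = rotl(K, 3) = 0x44

0x44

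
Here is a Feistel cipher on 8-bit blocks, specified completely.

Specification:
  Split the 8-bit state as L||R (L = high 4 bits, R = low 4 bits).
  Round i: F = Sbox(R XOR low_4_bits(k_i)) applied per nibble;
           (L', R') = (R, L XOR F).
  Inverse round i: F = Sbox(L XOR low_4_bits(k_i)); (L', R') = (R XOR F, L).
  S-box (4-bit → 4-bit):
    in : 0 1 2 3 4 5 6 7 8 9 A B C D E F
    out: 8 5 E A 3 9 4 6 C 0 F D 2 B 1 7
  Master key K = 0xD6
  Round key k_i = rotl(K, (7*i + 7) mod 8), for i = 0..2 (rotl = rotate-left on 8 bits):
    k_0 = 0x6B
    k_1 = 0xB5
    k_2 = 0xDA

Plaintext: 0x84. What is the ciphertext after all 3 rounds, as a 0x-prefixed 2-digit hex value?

0xBA

s_0 = plaintext = 0x84
s_1 = Round(s_0, k_0) = 0x4F
s_2 = Round(s_1, k_1) = 0xFB
s_3 = Round(s_2, k_2) = 0xBA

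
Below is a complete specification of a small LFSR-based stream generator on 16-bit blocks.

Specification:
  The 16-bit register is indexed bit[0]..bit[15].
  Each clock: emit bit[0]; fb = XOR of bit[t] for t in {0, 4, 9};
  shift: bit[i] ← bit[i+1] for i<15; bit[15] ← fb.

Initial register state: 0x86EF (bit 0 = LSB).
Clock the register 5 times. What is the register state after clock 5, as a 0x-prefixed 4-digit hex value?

reg_0 = 0x86EF
clock 1: out=1, reg = 0x4377
clock 2: out=1, reg = 0xA1BB
clock 3: out=1, reg = 0x50DD
clock 4: out=1, reg = 0x286E
clock 5: out=0, reg = 0x1437

0x1437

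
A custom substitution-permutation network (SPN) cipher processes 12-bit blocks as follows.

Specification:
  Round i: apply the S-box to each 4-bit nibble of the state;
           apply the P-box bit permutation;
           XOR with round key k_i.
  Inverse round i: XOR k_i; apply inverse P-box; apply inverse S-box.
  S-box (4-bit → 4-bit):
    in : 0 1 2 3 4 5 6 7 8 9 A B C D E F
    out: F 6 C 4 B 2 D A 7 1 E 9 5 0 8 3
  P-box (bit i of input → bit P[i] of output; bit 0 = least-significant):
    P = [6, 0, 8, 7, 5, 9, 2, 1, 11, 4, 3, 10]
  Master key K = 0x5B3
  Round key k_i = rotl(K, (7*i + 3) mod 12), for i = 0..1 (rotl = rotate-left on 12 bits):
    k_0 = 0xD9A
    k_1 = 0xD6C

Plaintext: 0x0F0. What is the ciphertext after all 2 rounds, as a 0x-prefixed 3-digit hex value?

s_0 = plaintext = 0x0F0
s_1 = Round(s_0, k_0) = 0x263
s_2 = Round(s_1, k_1) = 0x842

0x842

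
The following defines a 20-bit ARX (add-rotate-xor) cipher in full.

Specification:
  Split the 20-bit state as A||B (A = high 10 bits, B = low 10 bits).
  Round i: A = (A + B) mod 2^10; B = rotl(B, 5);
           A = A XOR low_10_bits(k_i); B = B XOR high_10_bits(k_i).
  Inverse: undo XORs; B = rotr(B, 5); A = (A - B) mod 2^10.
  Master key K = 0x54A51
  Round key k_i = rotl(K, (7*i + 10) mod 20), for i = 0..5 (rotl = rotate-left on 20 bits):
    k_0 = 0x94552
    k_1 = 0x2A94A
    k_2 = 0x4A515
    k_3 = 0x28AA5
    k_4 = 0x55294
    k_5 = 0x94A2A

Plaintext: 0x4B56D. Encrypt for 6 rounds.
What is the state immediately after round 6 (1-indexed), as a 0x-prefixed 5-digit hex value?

0x3FAA6

s_0 = plaintext = 0x4B56D
s_1 = Round(s_0, k_0) = 0xF23FA
s_2 = Round(s_1, k_1) = 0xA23F5
s_3 = Round(s_2, k_2) = 0xDA396
s_4 = Round(s_3, k_3) = 0x16E7E
s_5 = Round(s_4, k_4) = 0x13687
s_6 = Round(s_5, k_5) = 0x3FAA6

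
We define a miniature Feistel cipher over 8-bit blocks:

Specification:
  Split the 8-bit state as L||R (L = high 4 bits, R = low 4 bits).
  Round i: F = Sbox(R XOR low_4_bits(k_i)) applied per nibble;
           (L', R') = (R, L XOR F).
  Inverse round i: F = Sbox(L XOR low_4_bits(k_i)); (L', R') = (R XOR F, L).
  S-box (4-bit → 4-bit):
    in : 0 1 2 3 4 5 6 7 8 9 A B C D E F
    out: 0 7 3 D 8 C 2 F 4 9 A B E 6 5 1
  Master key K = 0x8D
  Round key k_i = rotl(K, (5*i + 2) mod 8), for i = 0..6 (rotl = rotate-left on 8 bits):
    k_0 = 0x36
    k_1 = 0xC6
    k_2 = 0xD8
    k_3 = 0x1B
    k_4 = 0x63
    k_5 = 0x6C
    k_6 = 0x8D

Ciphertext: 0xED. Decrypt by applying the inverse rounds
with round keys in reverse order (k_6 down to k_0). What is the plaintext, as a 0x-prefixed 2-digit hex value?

0xA5

s_0 = ciphertext = 0xED
s_1 = InvRound(s_0, k_6) = 0x0E
s_2 = InvRound(s_1, k_5) = 0x00
s_3 = InvRound(s_2, k_4) = 0xD0
s_4 = InvRound(s_3, k_3) = 0x2D
s_5 = InvRound(s_4, k_2) = 0x72
s_6 = InvRound(s_5, k_1) = 0x57
s_7 = InvRound(s_6, k_0) = 0xA5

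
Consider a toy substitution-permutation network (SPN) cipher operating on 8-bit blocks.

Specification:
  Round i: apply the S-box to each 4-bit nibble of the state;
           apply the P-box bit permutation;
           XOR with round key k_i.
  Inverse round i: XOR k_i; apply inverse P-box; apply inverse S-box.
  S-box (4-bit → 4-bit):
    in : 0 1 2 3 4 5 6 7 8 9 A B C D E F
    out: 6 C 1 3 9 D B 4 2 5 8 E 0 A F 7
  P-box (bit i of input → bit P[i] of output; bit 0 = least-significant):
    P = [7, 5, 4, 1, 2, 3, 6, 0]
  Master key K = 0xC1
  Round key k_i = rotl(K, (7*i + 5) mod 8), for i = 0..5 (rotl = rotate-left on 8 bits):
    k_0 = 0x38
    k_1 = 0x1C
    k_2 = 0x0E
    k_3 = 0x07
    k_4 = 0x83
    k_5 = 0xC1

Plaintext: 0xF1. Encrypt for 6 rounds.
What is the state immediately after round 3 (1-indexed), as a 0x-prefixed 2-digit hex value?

s_0 = plaintext = 0xF1
s_1 = Round(s_0, k_0) = 0x66
s_2 = Round(s_1, k_1) = 0xB3
s_3 = Round(s_2, k_2) = 0xE7
s_4 = Round(s_3, k_3) = 0x5A
s_5 = Round(s_4, k_4) = 0xC4
s_6 = Round(s_5, k_5) = 0x43

0xE7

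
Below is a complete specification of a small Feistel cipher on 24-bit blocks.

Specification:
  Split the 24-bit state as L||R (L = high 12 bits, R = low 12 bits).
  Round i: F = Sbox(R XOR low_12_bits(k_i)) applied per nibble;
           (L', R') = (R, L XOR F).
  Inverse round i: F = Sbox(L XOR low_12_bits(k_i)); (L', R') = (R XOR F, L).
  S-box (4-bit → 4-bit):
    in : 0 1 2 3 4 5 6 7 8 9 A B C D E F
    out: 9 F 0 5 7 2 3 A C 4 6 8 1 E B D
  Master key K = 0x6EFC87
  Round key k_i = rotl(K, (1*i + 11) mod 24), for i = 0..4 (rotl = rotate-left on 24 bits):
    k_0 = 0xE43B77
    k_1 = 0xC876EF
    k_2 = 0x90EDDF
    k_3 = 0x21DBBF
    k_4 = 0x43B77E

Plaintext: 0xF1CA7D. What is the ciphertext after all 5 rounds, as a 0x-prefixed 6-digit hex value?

s_0 = plaintext = 0xF1CA7D
s_1 = Round(s_0, k_0) = 0xA7D08A
s_2 = Round(s_1, k_1) = 0x08A94F
s_3 = Round(s_2, k_2) = 0x94F7C3
s_4 = Round(s_3, k_3) = 0x7C38EE
s_5 = Round(s_4, k_4) = 0x8EEA8A

0x8EEA8A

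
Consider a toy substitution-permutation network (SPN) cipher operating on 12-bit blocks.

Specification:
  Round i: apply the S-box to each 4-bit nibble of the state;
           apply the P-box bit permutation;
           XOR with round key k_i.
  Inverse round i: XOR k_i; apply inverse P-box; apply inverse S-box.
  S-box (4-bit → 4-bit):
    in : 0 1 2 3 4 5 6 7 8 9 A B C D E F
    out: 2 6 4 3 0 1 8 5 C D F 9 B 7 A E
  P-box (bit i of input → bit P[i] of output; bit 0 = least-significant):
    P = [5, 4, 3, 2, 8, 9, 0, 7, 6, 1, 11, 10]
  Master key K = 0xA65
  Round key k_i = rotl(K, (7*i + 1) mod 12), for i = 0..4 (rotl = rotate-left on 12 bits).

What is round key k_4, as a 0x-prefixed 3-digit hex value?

0xCB4

K = 0xA65
k_0 = rotl(K, (7*0+1) mod 12) = rotl(K, 1) = 0x4CB
k_1 = rotl(K, (7*1+1) mod 12) = rotl(K, 8) = 0x5A6
k_2 = rotl(K, (7*2+1) mod 12) = rotl(K, 3) = 0x32D
k_3 = rotl(K, (7*3+1) mod 12) = rotl(K, 10) = 0x699
k_4 = rotl(K, (7*4+1) mod 12) = rotl(K, 5) = 0xCB4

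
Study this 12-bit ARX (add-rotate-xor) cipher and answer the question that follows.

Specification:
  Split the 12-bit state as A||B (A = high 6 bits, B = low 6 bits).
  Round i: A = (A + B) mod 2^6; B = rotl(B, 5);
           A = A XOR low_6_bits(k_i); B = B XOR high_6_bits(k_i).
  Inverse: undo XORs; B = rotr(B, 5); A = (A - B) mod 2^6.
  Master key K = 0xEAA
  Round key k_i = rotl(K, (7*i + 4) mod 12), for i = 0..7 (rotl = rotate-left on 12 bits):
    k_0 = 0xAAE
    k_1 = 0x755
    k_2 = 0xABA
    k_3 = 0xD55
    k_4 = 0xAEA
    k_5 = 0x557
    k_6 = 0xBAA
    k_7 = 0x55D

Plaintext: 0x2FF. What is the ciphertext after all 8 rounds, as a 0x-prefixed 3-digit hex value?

s_0 = plaintext = 0x2FF
s_1 = Round(s_0, k_0) = 0x915
s_2 = Round(s_1, k_1) = 0xB37
s_3 = Round(s_2, k_2) = 0x651
s_4 = Round(s_3, k_3) = 0xFDD
s_5 = Round(s_4, k_4) = 0xD85
s_6 = Round(s_5, k_5) = 0xB37
s_7 = Round(s_6, k_6) = 0x255
s_8 = Round(s_7, k_7) = 0x0FF

0x0FF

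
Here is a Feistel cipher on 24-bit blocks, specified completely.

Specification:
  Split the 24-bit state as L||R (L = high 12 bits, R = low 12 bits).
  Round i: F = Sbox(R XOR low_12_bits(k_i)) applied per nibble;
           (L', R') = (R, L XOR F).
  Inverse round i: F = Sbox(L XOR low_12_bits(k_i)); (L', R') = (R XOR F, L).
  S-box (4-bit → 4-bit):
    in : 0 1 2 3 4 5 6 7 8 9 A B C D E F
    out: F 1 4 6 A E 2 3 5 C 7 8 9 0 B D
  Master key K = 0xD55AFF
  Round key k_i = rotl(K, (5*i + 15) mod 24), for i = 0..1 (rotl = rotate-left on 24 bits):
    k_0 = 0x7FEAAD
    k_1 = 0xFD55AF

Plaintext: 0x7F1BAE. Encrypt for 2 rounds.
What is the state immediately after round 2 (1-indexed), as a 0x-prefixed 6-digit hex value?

s_0 = plaintext = 0x7F1BAE
s_1 = Round(s_0, k_0) = 0xBAE607
s_2 = Round(s_1, k_1) = 0x607DDB

0x607DDB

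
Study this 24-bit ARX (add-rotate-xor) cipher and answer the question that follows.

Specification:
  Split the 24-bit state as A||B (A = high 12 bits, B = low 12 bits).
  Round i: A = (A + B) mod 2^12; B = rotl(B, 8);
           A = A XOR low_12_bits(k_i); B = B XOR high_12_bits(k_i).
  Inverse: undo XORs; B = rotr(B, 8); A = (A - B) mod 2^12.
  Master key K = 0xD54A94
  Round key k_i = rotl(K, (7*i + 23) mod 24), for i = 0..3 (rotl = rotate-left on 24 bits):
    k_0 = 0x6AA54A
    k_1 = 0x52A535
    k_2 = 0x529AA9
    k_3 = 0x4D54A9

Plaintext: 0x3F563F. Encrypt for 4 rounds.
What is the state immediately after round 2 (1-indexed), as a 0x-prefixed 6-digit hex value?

0xC72CB6

s_0 = plaintext = 0x3F563F
s_1 = Round(s_0, k_0) = 0xF7E9C9
s_2 = Round(s_1, k_1) = 0xC72CB6
s_3 = Round(s_2, k_2) = 0x3813E2
s_4 = Round(s_3, k_3) = 0x3CA6EB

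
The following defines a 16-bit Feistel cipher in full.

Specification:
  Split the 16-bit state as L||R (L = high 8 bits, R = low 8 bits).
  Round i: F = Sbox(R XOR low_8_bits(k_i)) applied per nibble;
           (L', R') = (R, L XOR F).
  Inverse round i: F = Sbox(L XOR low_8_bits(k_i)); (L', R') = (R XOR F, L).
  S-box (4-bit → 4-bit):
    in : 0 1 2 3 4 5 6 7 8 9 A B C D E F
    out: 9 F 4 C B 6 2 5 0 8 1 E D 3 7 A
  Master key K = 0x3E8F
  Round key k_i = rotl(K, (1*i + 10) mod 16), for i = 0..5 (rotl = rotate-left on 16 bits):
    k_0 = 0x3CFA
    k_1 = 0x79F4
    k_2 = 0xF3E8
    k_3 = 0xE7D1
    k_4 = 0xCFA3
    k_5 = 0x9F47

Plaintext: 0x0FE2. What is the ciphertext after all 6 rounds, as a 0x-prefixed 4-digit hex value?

0xAC14

s_0 = plaintext = 0x0FE2
s_1 = Round(s_0, k_0) = 0xE2FF
s_2 = Round(s_1, k_1) = 0xFF7C
s_3 = Round(s_2, k_2) = 0x7C74
s_4 = Round(s_3, k_3) = 0x746A
s_5 = Round(s_4, k_4) = 0x6AAC
s_6 = Round(s_5, k_5) = 0xAC14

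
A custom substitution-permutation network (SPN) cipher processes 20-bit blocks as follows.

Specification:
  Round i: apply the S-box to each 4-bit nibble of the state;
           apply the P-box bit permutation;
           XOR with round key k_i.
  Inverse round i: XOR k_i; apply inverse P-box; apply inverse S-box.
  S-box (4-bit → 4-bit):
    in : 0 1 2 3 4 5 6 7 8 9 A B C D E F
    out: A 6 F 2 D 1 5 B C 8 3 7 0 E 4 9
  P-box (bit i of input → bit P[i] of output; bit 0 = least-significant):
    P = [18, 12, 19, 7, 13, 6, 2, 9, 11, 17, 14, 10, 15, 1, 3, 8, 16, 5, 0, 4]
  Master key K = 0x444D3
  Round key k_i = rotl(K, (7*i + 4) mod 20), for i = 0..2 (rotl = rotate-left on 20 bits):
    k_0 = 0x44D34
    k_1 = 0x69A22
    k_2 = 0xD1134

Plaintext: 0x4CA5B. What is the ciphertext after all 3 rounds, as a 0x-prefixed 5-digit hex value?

0xB7312

s_0 = plaintext = 0x4CA5B
s_1 = Round(s_0, k_0) = 0xB7525
s_2 = Round(s_1, k_1) = 0x33145
s_3 = Round(s_2, k_2) = 0xB7312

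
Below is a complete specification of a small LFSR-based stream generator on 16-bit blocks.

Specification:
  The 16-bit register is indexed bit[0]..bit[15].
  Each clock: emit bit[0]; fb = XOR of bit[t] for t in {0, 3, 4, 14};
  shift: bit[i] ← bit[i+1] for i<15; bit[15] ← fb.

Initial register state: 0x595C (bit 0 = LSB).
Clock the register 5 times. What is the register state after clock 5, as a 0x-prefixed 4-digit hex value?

reg_0 = 0x595C
clock 1: out=0, reg = 0xACAE
clock 2: out=0, reg = 0xD657
clock 3: out=1, reg = 0xEB2B
clock 4: out=1, reg = 0xF595
clock 5: out=1, reg = 0xFACA

0xFACA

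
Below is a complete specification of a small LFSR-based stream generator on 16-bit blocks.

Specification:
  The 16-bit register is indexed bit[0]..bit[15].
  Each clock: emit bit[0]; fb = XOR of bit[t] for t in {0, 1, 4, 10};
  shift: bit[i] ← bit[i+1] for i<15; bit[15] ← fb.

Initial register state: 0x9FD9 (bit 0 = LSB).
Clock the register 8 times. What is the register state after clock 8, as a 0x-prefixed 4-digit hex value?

reg_0 = 0x9FD9
clock 1: out=1, reg = 0xCFEC
clock 2: out=0, reg = 0xE7F6
clock 3: out=0, reg = 0xF3FB
clock 4: out=1, reg = 0xF9FD
clock 5: out=1, reg = 0x7CFE
clock 6: out=0, reg = 0xBE7F
clock 7: out=1, reg = 0x5F3F
clock 8: out=1, reg = 0x2F9F

0x2F9F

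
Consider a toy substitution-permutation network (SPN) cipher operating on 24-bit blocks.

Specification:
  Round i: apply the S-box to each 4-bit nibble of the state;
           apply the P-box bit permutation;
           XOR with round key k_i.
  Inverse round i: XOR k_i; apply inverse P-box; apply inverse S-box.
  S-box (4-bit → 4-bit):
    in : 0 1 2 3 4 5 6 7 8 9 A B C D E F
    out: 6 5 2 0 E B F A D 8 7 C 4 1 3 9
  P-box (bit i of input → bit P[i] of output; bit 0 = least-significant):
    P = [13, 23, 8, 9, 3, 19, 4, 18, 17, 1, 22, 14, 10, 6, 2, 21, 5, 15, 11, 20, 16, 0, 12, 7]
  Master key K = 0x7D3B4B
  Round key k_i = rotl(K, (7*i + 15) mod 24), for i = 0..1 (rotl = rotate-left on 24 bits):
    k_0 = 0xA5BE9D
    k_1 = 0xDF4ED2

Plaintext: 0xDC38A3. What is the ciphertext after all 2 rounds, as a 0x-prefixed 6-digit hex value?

s_0 = plaintext = 0xDC38A3
s_1 = Round(s_0, k_0) = 0xEEF685
s_2 = Round(s_1, k_1) = 0x38A8E9

0x38A8E9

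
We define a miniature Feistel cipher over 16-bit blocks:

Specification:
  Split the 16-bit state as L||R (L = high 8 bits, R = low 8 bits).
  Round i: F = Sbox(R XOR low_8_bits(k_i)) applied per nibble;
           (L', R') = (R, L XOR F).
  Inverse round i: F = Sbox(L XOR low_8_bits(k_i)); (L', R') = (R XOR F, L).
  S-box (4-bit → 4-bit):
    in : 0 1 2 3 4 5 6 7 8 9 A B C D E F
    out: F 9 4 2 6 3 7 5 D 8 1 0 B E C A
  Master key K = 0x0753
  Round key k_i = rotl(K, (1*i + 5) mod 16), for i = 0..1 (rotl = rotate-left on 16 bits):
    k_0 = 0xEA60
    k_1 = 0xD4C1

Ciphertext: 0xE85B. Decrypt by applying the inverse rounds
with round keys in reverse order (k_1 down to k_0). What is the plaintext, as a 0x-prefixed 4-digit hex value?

s_0 = ciphertext = 0xE85B
s_1 = InvRound(s_0, k_1) = 0x13E8
s_2 = InvRound(s_1, k_0) = 0xBA13

0xBA13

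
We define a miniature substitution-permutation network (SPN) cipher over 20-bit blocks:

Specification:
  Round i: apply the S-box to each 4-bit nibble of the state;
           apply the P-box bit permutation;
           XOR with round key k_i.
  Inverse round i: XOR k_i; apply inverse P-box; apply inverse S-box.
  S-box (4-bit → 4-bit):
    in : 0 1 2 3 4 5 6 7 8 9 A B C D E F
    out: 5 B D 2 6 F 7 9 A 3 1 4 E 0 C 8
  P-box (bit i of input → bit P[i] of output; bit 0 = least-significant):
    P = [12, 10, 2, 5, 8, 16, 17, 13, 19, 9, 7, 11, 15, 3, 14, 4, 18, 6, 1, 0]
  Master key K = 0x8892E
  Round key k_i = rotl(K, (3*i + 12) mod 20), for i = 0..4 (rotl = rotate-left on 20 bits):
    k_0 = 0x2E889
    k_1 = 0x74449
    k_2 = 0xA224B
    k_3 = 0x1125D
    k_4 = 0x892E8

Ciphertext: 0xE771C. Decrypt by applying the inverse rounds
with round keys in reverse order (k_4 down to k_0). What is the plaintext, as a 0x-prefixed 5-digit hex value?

s_0 = ciphertext = 0xE771C
s_1 = InvRound(s_0, k_4) = 0x92B2C
s_2 = InvRound(s_1, k_3) = 0x8F777
s_3 = InvRound(s_2, k_2) = 0xD5D05
s_4 = InvRound(s_3, k_1) = 0x33700
s_5 = InvRound(s_4, k_0) = 0xF6C99

0xF6C99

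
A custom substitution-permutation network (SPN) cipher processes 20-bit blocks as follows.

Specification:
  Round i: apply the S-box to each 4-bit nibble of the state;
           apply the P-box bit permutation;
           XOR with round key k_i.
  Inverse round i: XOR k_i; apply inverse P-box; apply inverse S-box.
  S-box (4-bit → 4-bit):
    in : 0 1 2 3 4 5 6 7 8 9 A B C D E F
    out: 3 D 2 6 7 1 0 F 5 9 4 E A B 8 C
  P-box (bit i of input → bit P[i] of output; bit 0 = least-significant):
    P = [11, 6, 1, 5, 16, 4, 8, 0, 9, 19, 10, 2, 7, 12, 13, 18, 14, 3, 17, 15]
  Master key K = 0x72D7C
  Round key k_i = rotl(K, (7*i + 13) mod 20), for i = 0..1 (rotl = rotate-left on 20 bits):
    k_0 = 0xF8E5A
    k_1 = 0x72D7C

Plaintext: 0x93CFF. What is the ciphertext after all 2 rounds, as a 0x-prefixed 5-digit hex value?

0x0D081

s_0 = plaintext = 0x93CFF
s_1 = Round(s_0, k_0) = 0x77F7D
s_2 = Round(s_1, k_1) = 0x0D081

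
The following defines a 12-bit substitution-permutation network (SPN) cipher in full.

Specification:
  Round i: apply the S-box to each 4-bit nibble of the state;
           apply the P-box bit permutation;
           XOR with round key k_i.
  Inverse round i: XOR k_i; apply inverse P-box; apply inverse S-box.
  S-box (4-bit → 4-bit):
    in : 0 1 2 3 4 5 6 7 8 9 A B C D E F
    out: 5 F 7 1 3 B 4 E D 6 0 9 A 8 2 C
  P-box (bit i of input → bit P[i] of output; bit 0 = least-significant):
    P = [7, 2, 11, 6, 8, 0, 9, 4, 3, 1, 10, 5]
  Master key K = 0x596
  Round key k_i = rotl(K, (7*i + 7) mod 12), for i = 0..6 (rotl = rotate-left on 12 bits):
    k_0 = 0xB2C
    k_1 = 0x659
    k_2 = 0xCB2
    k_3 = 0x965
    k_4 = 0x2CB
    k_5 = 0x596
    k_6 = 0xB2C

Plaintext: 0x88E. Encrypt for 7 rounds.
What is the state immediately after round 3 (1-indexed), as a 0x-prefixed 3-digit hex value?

s_0 = plaintext = 0x88E
s_1 = Round(s_0, k_0) = 0xC10
s_2 = Round(s_1, k_1) = 0xDEA
s_3 = Round(s_2, k_2) = 0xC93
s_4 = Round(s_3, k_3) = 0xBC6
s_5 = Round(s_4, k_4) = 0xAF2
s_6 = Round(s_5, k_5) = 0xF02
s_7 = Round(s_6, k_6) = 0x488

0xC93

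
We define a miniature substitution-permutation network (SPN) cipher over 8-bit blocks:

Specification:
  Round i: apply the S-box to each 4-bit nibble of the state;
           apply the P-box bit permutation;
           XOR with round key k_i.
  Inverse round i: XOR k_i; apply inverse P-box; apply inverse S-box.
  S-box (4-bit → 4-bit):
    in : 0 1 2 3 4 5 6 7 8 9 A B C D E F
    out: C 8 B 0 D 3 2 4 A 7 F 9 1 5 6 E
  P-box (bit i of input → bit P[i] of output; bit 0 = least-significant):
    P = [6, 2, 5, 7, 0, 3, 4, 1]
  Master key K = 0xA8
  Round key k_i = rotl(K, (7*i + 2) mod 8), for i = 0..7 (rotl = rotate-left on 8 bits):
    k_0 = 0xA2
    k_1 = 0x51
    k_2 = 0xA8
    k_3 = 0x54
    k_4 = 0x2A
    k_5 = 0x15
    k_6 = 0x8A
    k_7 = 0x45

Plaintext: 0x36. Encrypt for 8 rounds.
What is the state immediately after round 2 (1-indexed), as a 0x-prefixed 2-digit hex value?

s_0 = plaintext = 0x36
s_1 = Round(s_0, k_0) = 0xA6
s_2 = Round(s_1, k_1) = 0x4E
s_3 = Round(s_2, k_2) = 0x9F
s_4 = Round(s_3, k_3) = 0xE9
s_5 = Round(s_4, k_4) = 0x56
s_6 = Round(s_5, k_5) = 0x18
s_7 = Round(s_6, k_6) = 0x0C
s_8 = Round(s_7, k_7) = 0x17

0x4E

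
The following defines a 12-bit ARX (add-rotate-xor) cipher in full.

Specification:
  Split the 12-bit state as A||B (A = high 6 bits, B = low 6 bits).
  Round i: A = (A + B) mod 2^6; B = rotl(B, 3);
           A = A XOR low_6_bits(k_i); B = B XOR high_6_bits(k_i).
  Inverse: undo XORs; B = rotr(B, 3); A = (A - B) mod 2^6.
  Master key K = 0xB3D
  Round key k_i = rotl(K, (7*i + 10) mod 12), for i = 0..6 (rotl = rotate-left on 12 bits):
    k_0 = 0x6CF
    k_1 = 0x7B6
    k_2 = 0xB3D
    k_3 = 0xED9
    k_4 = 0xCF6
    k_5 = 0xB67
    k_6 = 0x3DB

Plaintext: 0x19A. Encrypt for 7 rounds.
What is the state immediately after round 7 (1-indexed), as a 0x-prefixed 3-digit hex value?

s_0 = plaintext = 0x19A
s_1 = Round(s_0, k_0) = 0xBC8
s_2 = Round(s_1, k_1) = 0x05F
s_3 = Round(s_2, k_2) = 0x757
s_4 = Round(s_3, k_3) = 0xB41
s_5 = Round(s_4, k_4) = 0x63B
s_6 = Round(s_5, k_5) = 0xD32
s_7 = Round(s_6, k_6) = 0xF59

0xF59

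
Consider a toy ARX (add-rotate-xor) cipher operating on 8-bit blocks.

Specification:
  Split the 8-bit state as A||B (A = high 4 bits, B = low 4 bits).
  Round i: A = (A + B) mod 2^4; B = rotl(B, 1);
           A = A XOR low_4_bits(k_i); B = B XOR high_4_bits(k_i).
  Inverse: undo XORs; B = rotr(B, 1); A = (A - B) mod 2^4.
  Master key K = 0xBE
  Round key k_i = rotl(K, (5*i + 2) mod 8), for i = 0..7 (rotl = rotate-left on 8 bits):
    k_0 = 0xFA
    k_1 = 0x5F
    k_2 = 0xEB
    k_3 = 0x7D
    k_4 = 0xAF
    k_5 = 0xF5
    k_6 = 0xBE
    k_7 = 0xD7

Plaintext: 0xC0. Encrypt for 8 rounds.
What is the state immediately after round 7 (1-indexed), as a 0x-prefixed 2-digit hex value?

0xFE

s_0 = plaintext = 0xC0
s_1 = Round(s_0, k_0) = 0x6F
s_2 = Round(s_1, k_1) = 0xAA
s_3 = Round(s_2, k_2) = 0xFB
s_4 = Round(s_3, k_3) = 0x70
s_5 = Round(s_4, k_4) = 0x8A
s_6 = Round(s_5, k_5) = 0x7A
s_7 = Round(s_6, k_6) = 0xFE
s_8 = Round(s_7, k_7) = 0xA0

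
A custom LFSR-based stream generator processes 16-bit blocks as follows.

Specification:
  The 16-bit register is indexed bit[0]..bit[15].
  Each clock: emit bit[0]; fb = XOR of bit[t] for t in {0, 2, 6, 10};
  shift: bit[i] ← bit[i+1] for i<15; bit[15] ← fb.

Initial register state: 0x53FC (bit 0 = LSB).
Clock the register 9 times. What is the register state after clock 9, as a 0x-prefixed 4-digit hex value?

0x2C29

reg_0 = 0x53FC
clock 1: out=0, reg = 0x29FE
clock 2: out=0, reg = 0x14FF
clock 3: out=1, reg = 0x0A7F
clock 4: out=1, reg = 0x853F
clock 5: out=1, reg = 0xC29F
clock 6: out=1, reg = 0x614F
clock 7: out=1, reg = 0xB0A7
clock 8: out=1, reg = 0x5853
clock 9: out=1, reg = 0x2C29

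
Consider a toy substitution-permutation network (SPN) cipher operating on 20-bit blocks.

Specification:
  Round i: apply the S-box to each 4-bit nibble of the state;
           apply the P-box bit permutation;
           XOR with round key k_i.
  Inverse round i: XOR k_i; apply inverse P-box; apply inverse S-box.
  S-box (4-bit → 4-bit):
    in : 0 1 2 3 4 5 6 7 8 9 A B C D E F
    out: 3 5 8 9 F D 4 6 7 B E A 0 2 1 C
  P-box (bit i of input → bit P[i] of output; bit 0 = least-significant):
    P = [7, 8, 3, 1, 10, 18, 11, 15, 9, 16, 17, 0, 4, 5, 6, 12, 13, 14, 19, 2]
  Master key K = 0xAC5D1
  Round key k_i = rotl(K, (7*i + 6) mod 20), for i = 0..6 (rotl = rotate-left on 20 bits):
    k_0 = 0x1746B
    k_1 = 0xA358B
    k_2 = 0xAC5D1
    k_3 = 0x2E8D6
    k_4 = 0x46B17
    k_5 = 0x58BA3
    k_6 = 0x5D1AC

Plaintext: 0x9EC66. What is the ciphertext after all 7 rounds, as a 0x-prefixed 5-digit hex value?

0x213B1

s_0 = plaintext = 0x9EC66
s_1 = Round(s_0, k_0) = 0x11C77
s_2 = Round(s_1, k_1) = 0x61CD3
s_3 = Round(s_2, k_2) = 0x6C503
s_4 = Round(s_3, k_3) = 0xCEE55
s_5 = Round(s_4, k_4) = 0x4E58D
s_6 = Round(s_5, k_5) = 0xBE4B6
s_7 = Round(s_6, k_6) = 0x213B1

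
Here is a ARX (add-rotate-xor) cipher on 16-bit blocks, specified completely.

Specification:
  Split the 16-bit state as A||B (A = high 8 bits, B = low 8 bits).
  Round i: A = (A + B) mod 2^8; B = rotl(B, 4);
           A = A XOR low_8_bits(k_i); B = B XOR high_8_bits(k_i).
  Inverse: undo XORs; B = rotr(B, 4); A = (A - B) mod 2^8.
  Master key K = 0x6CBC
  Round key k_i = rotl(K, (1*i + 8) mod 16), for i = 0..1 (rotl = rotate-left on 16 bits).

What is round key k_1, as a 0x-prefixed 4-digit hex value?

K = 0x6CBC
k_0 = rotl(K, (1*0+8) mod 16) = rotl(K, 8) = 0xBC6C
k_1 = rotl(K, (1*1+8) mod 16) = rotl(K, 9) = 0x78D9

0x78D9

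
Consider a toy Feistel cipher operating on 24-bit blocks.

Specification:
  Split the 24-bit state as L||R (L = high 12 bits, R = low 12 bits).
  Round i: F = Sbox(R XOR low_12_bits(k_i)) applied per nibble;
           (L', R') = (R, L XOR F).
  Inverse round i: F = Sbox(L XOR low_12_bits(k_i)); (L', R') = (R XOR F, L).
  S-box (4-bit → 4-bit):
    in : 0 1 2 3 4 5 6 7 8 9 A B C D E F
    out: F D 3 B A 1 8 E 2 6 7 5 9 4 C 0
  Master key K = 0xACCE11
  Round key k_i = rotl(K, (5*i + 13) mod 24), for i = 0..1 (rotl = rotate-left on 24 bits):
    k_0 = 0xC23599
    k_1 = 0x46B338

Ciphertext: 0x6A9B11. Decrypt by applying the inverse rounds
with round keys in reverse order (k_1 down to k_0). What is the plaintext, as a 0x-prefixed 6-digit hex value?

s_0 = ciphertext = 0x6A9B11
s_1 = InvRound(s_0, k_1) = 0xA7C6A9
s_2 = InvRound(s_1, k_0) = 0x668A7C

0x668A7C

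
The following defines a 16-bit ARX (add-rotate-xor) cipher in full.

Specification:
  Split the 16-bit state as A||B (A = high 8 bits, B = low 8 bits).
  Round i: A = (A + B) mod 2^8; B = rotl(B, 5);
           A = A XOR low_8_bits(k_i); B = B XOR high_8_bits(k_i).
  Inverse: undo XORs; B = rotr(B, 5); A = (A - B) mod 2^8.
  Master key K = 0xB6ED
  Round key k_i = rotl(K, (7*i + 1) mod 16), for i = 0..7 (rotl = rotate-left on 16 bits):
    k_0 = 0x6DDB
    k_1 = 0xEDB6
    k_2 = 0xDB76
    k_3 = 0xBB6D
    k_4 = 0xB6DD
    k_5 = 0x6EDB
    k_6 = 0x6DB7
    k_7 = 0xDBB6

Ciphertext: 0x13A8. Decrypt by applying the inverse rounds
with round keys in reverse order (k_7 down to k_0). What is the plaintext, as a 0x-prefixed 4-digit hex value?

s_0 = ciphertext = 0x13A8
s_1 = InvRound(s_0, k_7) = 0x0A9B
s_2 = InvRound(s_1, k_6) = 0x06B7
s_3 = InvRound(s_2, k_5) = 0x0FCE
s_4 = InvRound(s_3, k_4) = 0x0FC3
s_5 = InvRound(s_4, k_3) = 0x9FC3
s_6 = InvRound(s_5, k_2) = 0x29C0
s_7 = InvRound(s_6, k_1) = 0x3669
s_8 = InvRound(s_7, k_0) = 0xCD20

0xCD20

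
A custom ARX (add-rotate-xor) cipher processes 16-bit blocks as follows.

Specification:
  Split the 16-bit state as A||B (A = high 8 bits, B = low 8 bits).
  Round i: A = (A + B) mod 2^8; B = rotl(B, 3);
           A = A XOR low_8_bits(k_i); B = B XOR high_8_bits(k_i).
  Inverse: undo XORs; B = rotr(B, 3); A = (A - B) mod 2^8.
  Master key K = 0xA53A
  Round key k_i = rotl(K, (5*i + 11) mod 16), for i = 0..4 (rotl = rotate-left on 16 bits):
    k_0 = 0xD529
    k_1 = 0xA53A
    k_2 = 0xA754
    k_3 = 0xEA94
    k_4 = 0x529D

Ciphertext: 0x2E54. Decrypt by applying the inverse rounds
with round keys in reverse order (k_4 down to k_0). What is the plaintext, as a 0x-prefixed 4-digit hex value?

0x6B5D

s_0 = ciphertext = 0x2E54
s_1 = InvRound(s_0, k_4) = 0xF3C0
s_2 = InvRound(s_1, k_3) = 0x2245
s_3 = InvRound(s_2, k_2) = 0x1A5C
s_4 = InvRound(s_3, k_1) = 0xE13F
s_5 = InvRound(s_4, k_0) = 0x6B5D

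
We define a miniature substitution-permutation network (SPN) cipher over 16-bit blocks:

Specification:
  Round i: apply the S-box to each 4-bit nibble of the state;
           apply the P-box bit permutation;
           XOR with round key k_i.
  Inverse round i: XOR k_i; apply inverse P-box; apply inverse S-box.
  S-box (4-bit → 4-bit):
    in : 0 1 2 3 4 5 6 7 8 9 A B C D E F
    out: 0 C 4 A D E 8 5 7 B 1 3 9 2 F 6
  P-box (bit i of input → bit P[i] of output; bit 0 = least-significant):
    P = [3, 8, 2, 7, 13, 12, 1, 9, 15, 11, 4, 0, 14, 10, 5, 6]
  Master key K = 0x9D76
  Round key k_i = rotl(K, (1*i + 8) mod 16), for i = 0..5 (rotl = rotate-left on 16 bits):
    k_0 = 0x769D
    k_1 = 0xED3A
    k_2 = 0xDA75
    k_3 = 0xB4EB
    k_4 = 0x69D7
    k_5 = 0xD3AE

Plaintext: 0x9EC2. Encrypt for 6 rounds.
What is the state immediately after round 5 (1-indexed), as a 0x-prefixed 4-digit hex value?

s_0 = plaintext = 0x9EC2
s_1 = Round(s_0, k_0) = 0x98C8
s_2 = Round(s_1, k_1) = 0x0266
s_3 = Round(s_2, k_2) = 0xD8E5
s_4 = Round(s_3, k_3) = 0x0B7D
s_5 = Round(s_4, k_4) = 0xC0D5
s_6 = Round(s_5, k_5) = 0x826A

0xC0D5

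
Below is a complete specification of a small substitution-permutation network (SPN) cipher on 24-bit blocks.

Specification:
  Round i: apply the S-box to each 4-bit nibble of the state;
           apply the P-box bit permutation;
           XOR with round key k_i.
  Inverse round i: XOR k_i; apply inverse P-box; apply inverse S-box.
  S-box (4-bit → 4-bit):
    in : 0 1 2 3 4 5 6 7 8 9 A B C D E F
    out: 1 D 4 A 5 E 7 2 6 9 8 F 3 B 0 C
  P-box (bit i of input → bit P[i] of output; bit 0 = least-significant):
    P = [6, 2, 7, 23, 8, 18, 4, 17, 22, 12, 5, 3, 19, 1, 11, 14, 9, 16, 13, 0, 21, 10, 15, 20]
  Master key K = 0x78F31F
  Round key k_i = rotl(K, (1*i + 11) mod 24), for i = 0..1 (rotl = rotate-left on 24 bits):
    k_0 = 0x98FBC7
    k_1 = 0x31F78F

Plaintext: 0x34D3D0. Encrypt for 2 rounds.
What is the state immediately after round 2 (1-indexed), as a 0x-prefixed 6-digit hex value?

s_0 = plaintext = 0x34D3D0
s_1 = Round(s_0, k_0) = 0x868C8D
s_2 = Round(s_1, k_1) = 0xF449D9

0xF449D9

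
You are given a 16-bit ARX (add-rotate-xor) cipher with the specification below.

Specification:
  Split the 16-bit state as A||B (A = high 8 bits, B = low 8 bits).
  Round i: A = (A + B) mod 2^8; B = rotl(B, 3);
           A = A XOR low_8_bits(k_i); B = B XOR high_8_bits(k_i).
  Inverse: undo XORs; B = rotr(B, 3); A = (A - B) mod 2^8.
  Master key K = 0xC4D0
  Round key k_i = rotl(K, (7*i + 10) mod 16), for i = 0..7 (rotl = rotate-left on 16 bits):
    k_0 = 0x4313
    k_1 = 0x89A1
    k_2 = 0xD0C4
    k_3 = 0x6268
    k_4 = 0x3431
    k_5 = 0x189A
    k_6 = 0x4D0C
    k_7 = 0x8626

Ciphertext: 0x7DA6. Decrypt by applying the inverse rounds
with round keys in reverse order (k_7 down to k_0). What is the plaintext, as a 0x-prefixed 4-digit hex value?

0x0324

s_0 = ciphertext = 0x7DA6
s_1 = InvRound(s_0, k_7) = 0x5704
s_2 = InvRound(s_1, k_6) = 0x3229
s_3 = InvRound(s_2, k_5) = 0x8226
s_4 = InvRound(s_3, k_4) = 0x7142
s_5 = InvRound(s_4, k_3) = 0x1504
s_6 = InvRound(s_5, k_2) = 0x379A
s_7 = InvRound(s_6, k_1) = 0x3462
s_8 = InvRound(s_7, k_0) = 0x0324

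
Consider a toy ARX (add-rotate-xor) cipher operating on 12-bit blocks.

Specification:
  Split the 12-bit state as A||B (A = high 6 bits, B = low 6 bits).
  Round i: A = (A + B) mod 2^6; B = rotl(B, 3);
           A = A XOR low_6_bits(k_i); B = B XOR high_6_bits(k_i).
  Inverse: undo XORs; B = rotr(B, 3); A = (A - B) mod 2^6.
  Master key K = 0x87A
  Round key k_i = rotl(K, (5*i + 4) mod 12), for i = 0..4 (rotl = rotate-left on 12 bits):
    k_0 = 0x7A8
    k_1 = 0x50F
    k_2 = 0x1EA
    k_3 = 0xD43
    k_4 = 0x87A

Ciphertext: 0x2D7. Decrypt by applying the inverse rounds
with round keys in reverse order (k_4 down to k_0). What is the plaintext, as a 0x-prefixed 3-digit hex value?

0x3DC

s_0 = ciphertext = 0x2D7
s_1 = InvRound(s_0, k_4) = 0xEF6
s_2 = InvRound(s_1, k_3) = 0x818
s_3 = InvRound(s_2, k_2) = 0x3FB
s_4 = InvRound(s_3, k_1) = 0x0FD
s_5 = InvRound(s_4, k_0) = 0x3DC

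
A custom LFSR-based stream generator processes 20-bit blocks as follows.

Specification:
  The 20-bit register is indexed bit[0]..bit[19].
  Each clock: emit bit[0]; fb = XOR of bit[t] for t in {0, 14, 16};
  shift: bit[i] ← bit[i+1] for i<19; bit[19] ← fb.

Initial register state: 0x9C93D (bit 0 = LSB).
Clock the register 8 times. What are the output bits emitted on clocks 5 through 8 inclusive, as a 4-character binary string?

1100

reg_0 = 0x9C93D
clock 1: out=1, reg = 0xCE49E
clock 2: out=0, reg = 0xE724F
clock 3: out=1, reg = 0x73927
clock 4: out=1, reg = 0x39C93
clock 5: out=1, reg = 0x1CE49
clock 6: out=1, reg = 0x8E724
clock 7: out=0, reg = 0xC7392
clock 8: out=0, reg = 0xE39C9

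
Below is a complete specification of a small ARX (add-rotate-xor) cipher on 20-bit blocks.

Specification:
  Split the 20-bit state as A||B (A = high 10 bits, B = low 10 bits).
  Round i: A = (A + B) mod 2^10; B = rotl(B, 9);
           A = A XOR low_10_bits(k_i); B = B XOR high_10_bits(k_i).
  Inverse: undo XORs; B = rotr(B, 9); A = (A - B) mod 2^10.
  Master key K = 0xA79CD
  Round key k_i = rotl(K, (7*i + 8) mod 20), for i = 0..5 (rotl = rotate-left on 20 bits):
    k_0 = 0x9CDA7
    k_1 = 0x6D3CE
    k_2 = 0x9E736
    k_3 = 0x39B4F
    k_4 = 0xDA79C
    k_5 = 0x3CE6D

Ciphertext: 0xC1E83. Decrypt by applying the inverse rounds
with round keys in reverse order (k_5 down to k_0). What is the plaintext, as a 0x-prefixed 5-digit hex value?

s_0 = ciphertext = 0xC1E83
s_1 = InvRound(s_0, k_5) = 0x224E1
s_2 = InvRound(s_1, k_4) = 0x01311
s_3 = InvRound(s_2, k_3) = 0xD73EF
s_4 = InvRound(s_3, k_2) = 0x4FB2C
s_5 = InvRound(s_4, k_1) = 0x6FD31
s_6 = InvRound(s_5, k_0) = 0x64E85

0x64E85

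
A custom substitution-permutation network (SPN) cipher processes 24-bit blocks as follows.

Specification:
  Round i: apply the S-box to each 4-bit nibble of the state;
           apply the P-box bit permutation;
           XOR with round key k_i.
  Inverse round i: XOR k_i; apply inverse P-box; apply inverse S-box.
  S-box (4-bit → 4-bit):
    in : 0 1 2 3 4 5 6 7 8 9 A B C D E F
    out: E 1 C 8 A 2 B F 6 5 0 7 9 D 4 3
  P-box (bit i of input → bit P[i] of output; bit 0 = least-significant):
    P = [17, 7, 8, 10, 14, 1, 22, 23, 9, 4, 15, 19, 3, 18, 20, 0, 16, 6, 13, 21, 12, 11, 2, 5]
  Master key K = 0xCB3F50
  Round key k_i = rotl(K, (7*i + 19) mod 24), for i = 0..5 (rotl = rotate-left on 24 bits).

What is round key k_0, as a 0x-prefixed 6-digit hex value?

0x8659FA

K = 0xCB3F50
k_0 = rotl(K, (7*0+19) mod 24) = rotl(K, 19) = 0x8659FA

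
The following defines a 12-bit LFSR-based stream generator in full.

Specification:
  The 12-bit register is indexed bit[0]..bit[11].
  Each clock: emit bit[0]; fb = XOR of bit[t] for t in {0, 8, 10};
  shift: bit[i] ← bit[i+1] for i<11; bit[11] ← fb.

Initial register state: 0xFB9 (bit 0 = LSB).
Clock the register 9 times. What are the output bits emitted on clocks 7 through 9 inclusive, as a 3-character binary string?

reg_0 = 0xFB9
clock 1: out=1, reg = 0xFDC
clock 2: out=0, reg = 0x7EE
clock 3: out=0, reg = 0x3F7
clock 4: out=1, reg = 0x1FB
clock 5: out=1, reg = 0x0FD
clock 6: out=1, reg = 0x87E
clock 7: out=0, reg = 0x43F
clock 8: out=1, reg = 0x21F
clock 9: out=1, reg = 0x90F

011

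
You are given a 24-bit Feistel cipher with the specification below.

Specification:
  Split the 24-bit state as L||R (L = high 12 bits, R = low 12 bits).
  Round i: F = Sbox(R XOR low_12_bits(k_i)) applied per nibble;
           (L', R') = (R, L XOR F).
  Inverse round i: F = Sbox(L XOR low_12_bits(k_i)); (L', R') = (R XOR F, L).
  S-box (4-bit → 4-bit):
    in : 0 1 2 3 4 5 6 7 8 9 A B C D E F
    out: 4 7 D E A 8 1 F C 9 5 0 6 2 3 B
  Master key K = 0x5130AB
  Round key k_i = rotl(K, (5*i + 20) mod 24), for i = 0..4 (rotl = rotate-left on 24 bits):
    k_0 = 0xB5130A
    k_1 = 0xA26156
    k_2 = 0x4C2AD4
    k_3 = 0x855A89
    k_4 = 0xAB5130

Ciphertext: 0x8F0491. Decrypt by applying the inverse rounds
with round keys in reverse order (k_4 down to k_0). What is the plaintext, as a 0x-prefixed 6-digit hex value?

0x0B34C5

s_0 = ciphertext = 0x8F0491
s_1 = InvRound(s_0, k_4) = 0xDF58F0
s_2 = InvRound(s_1, k_3) = 0x706DF5
s_3 = InvRound(s_2, k_2) = 0xFD8706
s_4 = InvRound(s_3, k_1) = 0x4C5FD8
s_5 = InvRound(s_4, k_0) = 0x0B34C5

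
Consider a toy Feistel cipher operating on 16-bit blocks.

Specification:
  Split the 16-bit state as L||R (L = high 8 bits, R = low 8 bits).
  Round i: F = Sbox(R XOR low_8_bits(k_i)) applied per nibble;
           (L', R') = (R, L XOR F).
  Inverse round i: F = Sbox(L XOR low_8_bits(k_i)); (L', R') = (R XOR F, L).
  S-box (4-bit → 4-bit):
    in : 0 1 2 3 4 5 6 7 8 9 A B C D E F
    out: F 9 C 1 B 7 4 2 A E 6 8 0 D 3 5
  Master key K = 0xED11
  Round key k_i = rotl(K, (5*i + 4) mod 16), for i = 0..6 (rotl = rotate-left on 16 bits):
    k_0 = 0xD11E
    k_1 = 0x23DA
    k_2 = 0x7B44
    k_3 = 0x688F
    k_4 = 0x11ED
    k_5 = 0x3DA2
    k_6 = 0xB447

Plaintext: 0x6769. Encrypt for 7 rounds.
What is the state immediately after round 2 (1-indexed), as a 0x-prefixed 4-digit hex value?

0x458C

s_0 = plaintext = 0x6769
s_1 = Round(s_0, k_0) = 0x6945
s_2 = Round(s_1, k_1) = 0x458C
s_3 = Round(s_2, k_2) = 0x8C4F
s_4 = Round(s_3, k_3) = 0x4F83
s_5 = Round(s_4, k_4) = 0x830C
s_6 = Round(s_5, k_5) = 0x0CE0
s_7 = Round(s_6, k_6) = 0xE06E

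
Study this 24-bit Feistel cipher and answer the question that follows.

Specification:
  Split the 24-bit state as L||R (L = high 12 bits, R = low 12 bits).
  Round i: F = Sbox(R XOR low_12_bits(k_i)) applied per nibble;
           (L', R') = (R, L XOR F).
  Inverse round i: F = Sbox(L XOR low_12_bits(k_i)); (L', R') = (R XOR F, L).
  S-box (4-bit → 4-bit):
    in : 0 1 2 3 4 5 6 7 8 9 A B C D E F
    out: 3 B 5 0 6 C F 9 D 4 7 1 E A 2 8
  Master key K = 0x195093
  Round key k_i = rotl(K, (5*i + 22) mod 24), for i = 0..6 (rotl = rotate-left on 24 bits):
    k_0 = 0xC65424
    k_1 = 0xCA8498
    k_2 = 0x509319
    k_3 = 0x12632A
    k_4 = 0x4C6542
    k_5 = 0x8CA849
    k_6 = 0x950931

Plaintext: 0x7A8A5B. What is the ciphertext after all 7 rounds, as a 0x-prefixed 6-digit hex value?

0x3341AF

s_0 = plaintext = 0x7A8A5B
s_1 = Round(s_0, k_0) = 0xA5B530
s_2 = Round(s_1, k_1) = 0x530126
s_3 = Round(s_2, k_2) = 0x126038
s_4 = Round(s_3, k_3) = 0x038193
s_5 = Round(s_4, k_4) = 0x193693
s_6 = Round(s_5, k_5) = 0x693334
s_7 = Round(s_6, k_6) = 0x3341AF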